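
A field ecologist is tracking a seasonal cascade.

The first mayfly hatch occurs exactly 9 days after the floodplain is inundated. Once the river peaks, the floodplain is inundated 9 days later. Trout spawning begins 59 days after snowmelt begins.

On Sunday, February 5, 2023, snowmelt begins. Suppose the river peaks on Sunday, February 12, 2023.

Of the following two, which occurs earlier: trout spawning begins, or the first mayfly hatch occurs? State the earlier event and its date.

Snowmelt begins: Feb 5, 2023.
Trout spawning begins: Feb 5, 2023 + 59 days = Apr 5, 2023.
The river peaks: Feb 12, 2023.
The floodplain is inundated: Feb 12, 2023 + 9 days = Feb 21, 2023.
The first mayfly hatch occurs: Feb 21, 2023 + 9 days = Mar 2, 2023.
Comparing: trout spawning begins on Apr 5, 2023 vs the first mayfly hatch occurs on Mar 2, 2023. Earlier: the first mayfly hatch occurs.

The first mayfly hatch occurs — Thursday, March 2, 2023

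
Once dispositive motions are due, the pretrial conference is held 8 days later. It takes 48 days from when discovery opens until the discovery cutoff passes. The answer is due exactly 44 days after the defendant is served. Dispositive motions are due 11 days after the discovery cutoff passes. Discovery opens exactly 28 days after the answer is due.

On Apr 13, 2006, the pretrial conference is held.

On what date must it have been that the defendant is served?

The pretrial conference is held: Apr 13, 2006.
Dispositive motions are due: Apr 13, 2006 − 8 days = Apr 5, 2006.
The discovery cutoff passes: Apr 5, 2006 − 11 days = Mar 25, 2006.
Discovery opens: Mar 25, 2006 − 48 days = Feb 5, 2006.
The answer is due: Feb 5, 2006 − 28 days = Jan 8, 2006.
The defendant is served: Jan 8, 2006 − 44 days = Nov 25, 2005.

Nov 25, 2005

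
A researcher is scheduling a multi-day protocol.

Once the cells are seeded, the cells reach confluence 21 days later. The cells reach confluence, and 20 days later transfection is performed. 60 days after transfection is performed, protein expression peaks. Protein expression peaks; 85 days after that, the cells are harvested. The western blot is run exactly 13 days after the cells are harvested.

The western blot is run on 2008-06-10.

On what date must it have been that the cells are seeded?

2007-11-24

The western blot is run: Jun 10, 2008.
The cells are harvested: Jun 10, 2008 − 13 days = May 28, 2008.
Protein expression peaks: May 28, 2008 − 85 days = Mar 4, 2008.
Transfection is performed: Mar 4, 2008 − 60 days = Jan 4, 2008.
The cells reach confluence: Jan 4, 2008 − 20 days = Dec 15, 2007.
The cells are seeded: Dec 15, 2007 − 21 days = Nov 24, 2007.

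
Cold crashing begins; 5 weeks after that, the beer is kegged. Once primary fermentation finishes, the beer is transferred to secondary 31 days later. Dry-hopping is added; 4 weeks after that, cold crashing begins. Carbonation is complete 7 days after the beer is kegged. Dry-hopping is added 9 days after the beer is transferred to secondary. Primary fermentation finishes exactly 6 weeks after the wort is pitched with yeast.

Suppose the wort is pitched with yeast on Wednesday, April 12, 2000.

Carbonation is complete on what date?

The wort is pitched with yeast: Apr 12, 2000.
Primary fermentation finishes: Apr 12, 2000 + 6 weeks = May 24, 2000.
The beer is transferred to secondary: May 24, 2000 + 31 days = Jun 24, 2000.
Dry-hopping is added: Jun 24, 2000 + 9 days = Jul 3, 2000.
Cold crashing begins: Jul 3, 2000 + 4 weeks = Jul 31, 2000.
The beer is kegged: Jul 31, 2000 + 5 weeks = Sep 4, 2000.
Carbonation is complete: Sep 4, 2000 + 7 days = Sep 11, 2000.

Monday, September 11, 2000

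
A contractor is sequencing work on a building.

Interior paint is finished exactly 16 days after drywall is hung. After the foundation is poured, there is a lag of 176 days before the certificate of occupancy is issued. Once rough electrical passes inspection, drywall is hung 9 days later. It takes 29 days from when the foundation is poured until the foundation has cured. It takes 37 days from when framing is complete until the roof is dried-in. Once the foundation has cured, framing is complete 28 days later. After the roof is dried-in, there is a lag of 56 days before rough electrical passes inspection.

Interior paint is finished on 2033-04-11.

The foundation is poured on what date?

2032-10-18

Interior paint is finished: Apr 11, 2033.
Drywall is hung: Apr 11, 2033 − 16 days = Mar 26, 2033.
Rough electrical passes inspection: Mar 26, 2033 − 9 days = Mar 17, 2033.
The roof is dried-in: Mar 17, 2033 − 56 days = Jan 20, 2033.
Framing is complete: Jan 20, 2033 − 37 days = Dec 14, 2032.
The foundation has cured: Dec 14, 2032 − 28 days = Nov 16, 2032.
The foundation is poured: Nov 16, 2032 − 29 days = Oct 18, 2032.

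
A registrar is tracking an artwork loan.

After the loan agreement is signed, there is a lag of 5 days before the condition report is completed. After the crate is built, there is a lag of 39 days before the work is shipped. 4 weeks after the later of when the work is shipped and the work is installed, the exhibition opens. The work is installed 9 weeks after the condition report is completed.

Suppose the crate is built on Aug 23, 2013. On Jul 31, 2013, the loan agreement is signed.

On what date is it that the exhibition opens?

The crate is built: Aug 23, 2013.
The work is shipped: Aug 23, 2013 + 39 days = Oct 1, 2013.
The loan agreement is signed: Jul 31, 2013.
The condition report is completed: Jul 31, 2013 + 5 days = Aug 5, 2013.
The work is installed: Aug 5, 2013 + 9 weeks = Oct 7, 2013.
Both prerequisites met — the work is shipped (Oct 1, 2013), the work is installed (Oct 7, 2013); the later is Oct 7, 2013.
The exhibition opens: Oct 7, 2013 + 4 weeks = Nov 4, 2013.

Nov 4, 2013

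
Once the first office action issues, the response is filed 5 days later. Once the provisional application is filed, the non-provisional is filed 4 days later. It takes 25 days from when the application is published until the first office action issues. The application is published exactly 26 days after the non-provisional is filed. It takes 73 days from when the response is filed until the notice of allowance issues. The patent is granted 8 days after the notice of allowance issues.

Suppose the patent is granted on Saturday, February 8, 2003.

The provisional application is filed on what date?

The patent is granted: Feb 8, 2003.
The notice of allowance issues: Feb 8, 2003 − 8 days = Jan 31, 2003.
The response is filed: Jan 31, 2003 − 73 days = Nov 19, 2002.
The first office action issues: Nov 19, 2002 − 5 days = Nov 14, 2002.
The application is published: Nov 14, 2002 − 25 days = Oct 20, 2002.
The non-provisional is filed: Oct 20, 2002 − 26 days = Sep 24, 2002.
The provisional application is filed: Sep 24, 2002 − 4 days = Sep 20, 2002.

Friday, September 20, 2002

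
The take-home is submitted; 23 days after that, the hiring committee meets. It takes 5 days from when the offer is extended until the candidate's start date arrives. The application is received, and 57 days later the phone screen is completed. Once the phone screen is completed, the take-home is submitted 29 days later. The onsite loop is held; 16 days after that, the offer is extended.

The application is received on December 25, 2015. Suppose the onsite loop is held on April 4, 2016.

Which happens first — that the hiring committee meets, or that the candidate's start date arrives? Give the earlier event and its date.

The hiring committee meets — April 12, 2016

The application is received: Dec 25, 2015.
The phone screen is completed: Dec 25, 2015 + 57 days = Feb 20, 2016.
The take-home is submitted: Feb 20, 2016 + 29 days = Mar 20, 2016.
The hiring committee meets: Mar 20, 2016 + 23 days = Apr 12, 2016.
The onsite loop is held: Apr 4, 2016.
The offer is extended: Apr 4, 2016 + 16 days = Apr 20, 2016.
The candidate's start date arrives: Apr 20, 2016 + 5 days = Apr 25, 2016.
Comparing: the hiring committee meets on Apr 12, 2016 vs the candidate's start date arrives on Apr 25, 2016. Earlier: the hiring committee meets.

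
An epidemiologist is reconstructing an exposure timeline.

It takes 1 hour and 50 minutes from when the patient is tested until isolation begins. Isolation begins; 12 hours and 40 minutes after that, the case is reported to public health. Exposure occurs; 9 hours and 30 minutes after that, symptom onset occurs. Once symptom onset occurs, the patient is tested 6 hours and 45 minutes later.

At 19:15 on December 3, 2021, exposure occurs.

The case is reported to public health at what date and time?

Exposure occurs: 19:15 Dec 3, 2021.
Symptom onset occurs: 19:15 Dec 3, 2021 + 9h30m = 04:45 Dec 4, 2021.
The patient is tested: 04:45 Dec 4, 2021 + 6h45m = 11:30 Dec 4, 2021.
Isolation begins: 11:30 Dec 4, 2021 + 1h50m = 13:20 Dec 4, 2021.
The case is reported to public health: 13:20 Dec 4, 2021 + 12h40m = 02:00 Dec 5, 2021.

02:00 on December 5, 2021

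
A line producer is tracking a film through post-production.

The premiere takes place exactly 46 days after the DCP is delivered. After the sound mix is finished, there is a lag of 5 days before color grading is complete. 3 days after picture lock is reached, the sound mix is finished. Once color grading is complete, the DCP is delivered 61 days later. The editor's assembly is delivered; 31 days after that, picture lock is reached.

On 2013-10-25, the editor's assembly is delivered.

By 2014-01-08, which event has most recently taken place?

The editor's assembly is delivered: Oct 25, 2013.
Picture lock is reached: Oct 25, 2013 + 31 days = Nov 25, 2013.
The sound mix is finished: Nov 25, 2013 + 3 days = Nov 28, 2013.
Color grading is complete: Nov 28, 2013 + 5 days = Dec 3, 2013.
The DCP is delivered: Dec 3, 2013 + 61 days = Feb 2, 2014.
The premiere takes place: Feb 2, 2014 + 46 days = Mar 20, 2014.
Jan 8, 2014 falls between when color grading is complete (Dec 3, 2013) and when the DCP is delivered (Feb 2, 2014).

Color grading is complete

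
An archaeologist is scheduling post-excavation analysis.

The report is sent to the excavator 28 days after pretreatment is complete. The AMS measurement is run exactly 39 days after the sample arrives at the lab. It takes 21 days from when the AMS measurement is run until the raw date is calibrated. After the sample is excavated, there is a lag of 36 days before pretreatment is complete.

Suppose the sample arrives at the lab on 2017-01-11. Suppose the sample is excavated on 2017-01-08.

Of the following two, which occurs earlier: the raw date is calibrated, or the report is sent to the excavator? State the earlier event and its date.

The raw date is calibrated — 2017-03-12

The sample arrives at the lab: Jan 11, 2017.
The AMS measurement is run: Jan 11, 2017 + 39 days = Feb 19, 2017.
The raw date is calibrated: Feb 19, 2017 + 21 days = Mar 12, 2017.
The sample is excavated: Jan 8, 2017.
Pretreatment is complete: Jan 8, 2017 + 36 days = Feb 13, 2017.
The report is sent to the excavator: Feb 13, 2017 + 28 days = Mar 13, 2017.
Comparing: the raw date is calibrated on Mar 12, 2017 vs the report is sent to the excavator on Mar 13, 2017. Earlier: the raw date is calibrated.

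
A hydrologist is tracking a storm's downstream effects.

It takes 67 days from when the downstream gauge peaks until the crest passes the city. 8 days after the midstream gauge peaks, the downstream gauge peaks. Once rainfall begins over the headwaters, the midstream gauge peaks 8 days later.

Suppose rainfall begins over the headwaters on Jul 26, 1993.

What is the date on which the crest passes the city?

Oct 17, 1993

Rainfall begins over the headwaters: Jul 26, 1993.
The midstream gauge peaks: Jul 26, 1993 + 8 days = Aug 3, 1993.
The downstream gauge peaks: Aug 3, 1993 + 8 days = Aug 11, 1993.
The crest passes the city: Aug 11, 1993 + 67 days = Oct 17, 1993.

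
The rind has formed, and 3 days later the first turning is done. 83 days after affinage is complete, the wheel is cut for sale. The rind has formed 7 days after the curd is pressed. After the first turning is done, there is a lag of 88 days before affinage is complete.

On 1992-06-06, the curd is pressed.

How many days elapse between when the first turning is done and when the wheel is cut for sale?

171 days

Causal path: the first turning is done → affinage is complete → the wheel is cut for sale.
Total delay along the path: 88 + 83 = 171 days.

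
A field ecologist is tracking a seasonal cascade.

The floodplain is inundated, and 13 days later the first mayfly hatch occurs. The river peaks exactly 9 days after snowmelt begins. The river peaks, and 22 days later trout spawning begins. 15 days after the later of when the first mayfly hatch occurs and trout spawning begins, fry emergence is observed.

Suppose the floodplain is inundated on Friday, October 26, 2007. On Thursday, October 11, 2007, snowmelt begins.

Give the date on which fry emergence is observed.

Monday, November 26, 2007

The floodplain is inundated: Oct 26, 2007.
The first mayfly hatch occurs: Oct 26, 2007 + 13 days = Nov 8, 2007.
Snowmelt begins: Oct 11, 2007.
The river peaks: Oct 11, 2007 + 9 days = Oct 20, 2007.
Trout spawning begins: Oct 20, 2007 + 22 days = Nov 11, 2007.
Both prerequisites met — the first mayfly hatch occurs (Nov 8, 2007), trout spawning begins (Nov 11, 2007); the later is Nov 11, 2007.
Fry emergence is observed: Nov 11, 2007 + 15 days = Nov 26, 2007.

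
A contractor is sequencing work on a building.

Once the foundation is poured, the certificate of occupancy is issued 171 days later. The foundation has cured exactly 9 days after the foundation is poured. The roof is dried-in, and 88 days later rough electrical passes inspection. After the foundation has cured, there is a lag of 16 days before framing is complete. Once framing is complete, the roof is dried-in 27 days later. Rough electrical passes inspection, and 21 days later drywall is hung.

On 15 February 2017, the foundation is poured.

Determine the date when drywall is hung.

The foundation is poured: Feb 15, 2017.
The foundation has cured: Feb 15, 2017 + 9 days = Feb 24, 2017.
Framing is complete: Feb 24, 2017 + 16 days = Mar 12, 2017.
The roof is dried-in: Mar 12, 2017 + 27 days = Apr 8, 2017.
Rough electrical passes inspection: Apr 8, 2017 + 88 days = Jul 5, 2017.
Drywall is hung: Jul 5, 2017 + 21 days = Jul 26, 2017.

26 July 2017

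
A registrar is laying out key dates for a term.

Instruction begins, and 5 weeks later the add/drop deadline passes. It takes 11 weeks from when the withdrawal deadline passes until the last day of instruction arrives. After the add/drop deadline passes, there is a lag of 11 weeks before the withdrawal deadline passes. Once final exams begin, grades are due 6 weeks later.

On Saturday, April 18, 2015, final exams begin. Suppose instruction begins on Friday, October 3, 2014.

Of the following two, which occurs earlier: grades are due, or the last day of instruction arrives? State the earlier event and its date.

The last day of instruction arrives — Friday, April 10, 2015

Final exams begin: Apr 18, 2015.
Grades are due: Apr 18, 2015 + 6 weeks = May 30, 2015.
Instruction begins: Oct 3, 2014.
The add/drop deadline passes: Oct 3, 2014 + 5 weeks = Nov 7, 2014.
The withdrawal deadline passes: Nov 7, 2014 + 11 weeks = Jan 23, 2015.
The last day of instruction arrives: Jan 23, 2015 + 11 weeks = Apr 10, 2015.
Comparing: grades are due on May 30, 2015 vs the last day of instruction arrives on Apr 10, 2015. Earlier: the last day of instruction arrives.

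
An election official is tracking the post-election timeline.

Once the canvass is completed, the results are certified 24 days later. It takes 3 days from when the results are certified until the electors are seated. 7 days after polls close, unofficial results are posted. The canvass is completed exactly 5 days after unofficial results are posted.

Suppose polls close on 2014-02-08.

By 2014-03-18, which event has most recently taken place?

The results are certified

Polls close: Feb 8, 2014.
Unofficial results are posted: Feb 8, 2014 + 7 days = Feb 15, 2014.
The canvass is completed: Feb 15, 2014 + 5 days = Feb 20, 2014.
The results are certified: Feb 20, 2014 + 24 days = Mar 16, 2014.
The electors are seated: Mar 16, 2014 + 3 days = Mar 19, 2014.
Mar 18, 2014 falls between when the results are certified (Mar 16, 2014) and when the electors are seated (Mar 19, 2014).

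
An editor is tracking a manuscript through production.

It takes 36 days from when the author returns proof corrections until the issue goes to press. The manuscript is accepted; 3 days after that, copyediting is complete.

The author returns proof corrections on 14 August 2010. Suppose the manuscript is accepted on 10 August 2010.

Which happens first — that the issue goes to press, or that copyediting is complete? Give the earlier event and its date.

Copyediting is complete — 13 August 2010

The author returns proof corrections: Aug 14, 2010.
The issue goes to press: Aug 14, 2010 + 36 days = Sep 19, 2010.
The manuscript is accepted: Aug 10, 2010.
Copyediting is complete: Aug 10, 2010 + 3 days = Aug 13, 2010.
Comparing: the issue goes to press on Sep 19, 2010 vs copyediting is complete on Aug 13, 2010. Earlier: copyediting is complete.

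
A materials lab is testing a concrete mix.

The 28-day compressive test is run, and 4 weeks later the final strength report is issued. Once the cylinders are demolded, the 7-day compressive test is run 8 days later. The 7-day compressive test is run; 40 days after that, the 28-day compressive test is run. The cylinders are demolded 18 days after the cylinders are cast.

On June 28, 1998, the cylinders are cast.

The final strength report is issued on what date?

The cylinders are cast: Jun 28, 1998.
The cylinders are demolded: Jun 28, 1998 + 18 days = Jul 16, 1998.
The 7-day compressive test is run: Jul 16, 1998 + 8 days = Jul 24, 1998.
The 28-day compressive test is run: Jul 24, 1998 + 40 days = Sep 2, 1998.
The final strength report is issued: Sep 2, 1998 + 4 weeks = Sep 30, 1998.

September 30, 1998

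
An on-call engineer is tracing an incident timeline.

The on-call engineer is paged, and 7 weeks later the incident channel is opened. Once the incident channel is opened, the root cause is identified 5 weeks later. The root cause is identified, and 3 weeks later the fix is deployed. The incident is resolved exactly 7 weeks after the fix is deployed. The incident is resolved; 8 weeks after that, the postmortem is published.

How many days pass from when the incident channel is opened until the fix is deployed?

Causal path: the incident channel is opened → the root cause is identified → the fix is deployed.
Total delay along the path: 5 + 3 weeks = 8 weeks = 56 days.

56 days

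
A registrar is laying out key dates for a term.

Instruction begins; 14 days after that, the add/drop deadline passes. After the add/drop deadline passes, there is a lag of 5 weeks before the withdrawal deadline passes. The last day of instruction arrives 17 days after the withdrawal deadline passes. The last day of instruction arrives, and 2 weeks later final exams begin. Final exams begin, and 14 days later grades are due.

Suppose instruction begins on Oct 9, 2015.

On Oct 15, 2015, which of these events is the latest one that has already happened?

Instruction begins: Oct 9, 2015.
The add/drop deadline passes: Oct 9, 2015 + 14 days = Oct 23, 2015.
The withdrawal deadline passes: Oct 23, 2015 + 5 weeks = Nov 27, 2015.
The last day of instruction arrives: Nov 27, 2015 + 17 days = Dec 14, 2015.
Final exams begin: Dec 14, 2015 + 2 weeks = Dec 28, 2015.
Grades are due: Dec 28, 2015 + 14 days = Jan 11, 2016.
Oct 15, 2015 falls between when instruction begins (Oct 9, 2015) and when the add/drop deadline passes (Oct 23, 2015).

Instruction begins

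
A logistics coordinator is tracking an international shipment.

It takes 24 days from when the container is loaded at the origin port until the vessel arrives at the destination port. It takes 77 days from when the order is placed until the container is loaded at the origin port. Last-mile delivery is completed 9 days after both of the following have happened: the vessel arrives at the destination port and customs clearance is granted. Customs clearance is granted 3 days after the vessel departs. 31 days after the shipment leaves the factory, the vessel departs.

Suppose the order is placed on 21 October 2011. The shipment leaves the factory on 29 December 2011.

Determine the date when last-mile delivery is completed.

The order is placed: Oct 21, 2011.
The container is loaded at the origin port: Oct 21, 2011 + 77 days = Jan 6, 2012.
The vessel arrives at the destination port: Jan 6, 2012 + 24 days = Jan 30, 2012.
The shipment leaves the factory: Dec 29, 2011.
The vessel departs: Dec 29, 2011 + 31 days = Jan 29, 2012.
Customs clearance is granted: Jan 29, 2012 + 3 days = Feb 1, 2012.
Both prerequisites met — the vessel arrives at the destination port (Jan 30, 2012), customs clearance is granted (Feb 1, 2012); the later is Feb 1, 2012.
Last-mile delivery is completed: Feb 1, 2012 + 9 days = Feb 10, 2012.

10 February 2012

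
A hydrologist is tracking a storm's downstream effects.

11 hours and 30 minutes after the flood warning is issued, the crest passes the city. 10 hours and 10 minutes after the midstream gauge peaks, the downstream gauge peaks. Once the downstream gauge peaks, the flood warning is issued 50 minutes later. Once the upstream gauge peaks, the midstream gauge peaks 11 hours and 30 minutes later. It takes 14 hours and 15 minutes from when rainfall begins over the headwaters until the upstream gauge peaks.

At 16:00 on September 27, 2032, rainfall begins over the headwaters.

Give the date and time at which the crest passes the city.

Rainfall begins over the headwaters: 16:00 Sep 27, 2032.
The upstream gauge peaks: 16:00 Sep 27, 2032 + 14h15m = 06:15 Sep 28, 2032.
The midstream gauge peaks: 06:15 Sep 28, 2032 + 11h30m = 17:45 Sep 28, 2032.
The downstream gauge peaks: 17:45 Sep 28, 2032 + 10h10m = 03:55 Sep 29, 2032.
The flood warning is issued: 03:55 Sep 29, 2032 + 50m = 04:45 Sep 29, 2032.
The crest passes the city: 04:45 Sep 29, 2032 + 11h30m = 16:15 Sep 29, 2032.

16:15 on September 29, 2032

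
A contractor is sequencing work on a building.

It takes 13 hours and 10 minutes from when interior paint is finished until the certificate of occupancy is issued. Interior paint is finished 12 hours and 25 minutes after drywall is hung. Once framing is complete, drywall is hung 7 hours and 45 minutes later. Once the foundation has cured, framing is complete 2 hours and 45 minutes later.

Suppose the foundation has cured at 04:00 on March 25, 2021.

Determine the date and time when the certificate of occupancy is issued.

16:05 on March 26, 2021

The foundation has cured: 04:00 Mar 25, 2021.
Framing is complete: 04:00 Mar 25, 2021 + 2h45m = 06:45 Mar 25, 2021.
Drywall is hung: 06:45 Mar 25, 2021 + 7h45m = 14:30 Mar 25, 2021.
Interior paint is finished: 14:30 Mar 25, 2021 + 12h25m = 02:55 Mar 26, 2021.
The certificate of occupancy is issued: 02:55 Mar 26, 2021 + 13h10m = 16:05 Mar 26, 2021.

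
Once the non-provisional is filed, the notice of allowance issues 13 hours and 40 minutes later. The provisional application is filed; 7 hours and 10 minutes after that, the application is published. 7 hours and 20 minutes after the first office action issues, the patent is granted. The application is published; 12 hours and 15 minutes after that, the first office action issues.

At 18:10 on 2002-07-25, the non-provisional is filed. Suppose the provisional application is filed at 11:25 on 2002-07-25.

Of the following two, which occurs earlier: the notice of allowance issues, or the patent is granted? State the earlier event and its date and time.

The notice of allowance issues — 07:50 on 2002-07-26

The non-provisional is filed: 18:10 Jul 25, 2002.
The notice of allowance issues: 18:10 Jul 25, 2002 + 13h40m = 07:50 Jul 26, 2002.
The provisional application is filed: 11:25 Jul 25, 2002.
The application is published: 11:25 Jul 25, 2002 + 7h10m = 18:35 Jul 25, 2002.
The first office action issues: 18:35 Jul 25, 2002 + 12h15m = 06:50 Jul 26, 2002.
The patent is granted: 06:50 Jul 26, 2002 + 7h20m = 14:10 Jul 26, 2002.
Comparing: the notice of allowance issues at 07:50 Jul 26, 2002 vs the patent is granted at 14:10 Jul 26, 2002. Earlier: the notice of allowance issues.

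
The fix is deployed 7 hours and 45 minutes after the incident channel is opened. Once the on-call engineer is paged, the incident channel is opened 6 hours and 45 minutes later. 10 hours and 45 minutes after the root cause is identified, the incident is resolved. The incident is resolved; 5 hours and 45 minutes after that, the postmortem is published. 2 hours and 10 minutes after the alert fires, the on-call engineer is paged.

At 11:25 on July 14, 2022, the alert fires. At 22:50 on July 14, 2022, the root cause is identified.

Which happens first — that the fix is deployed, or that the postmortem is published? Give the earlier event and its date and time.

The alert fires: 11:25 Jul 14, 2022.
The on-call engineer is paged: 11:25 Jul 14, 2022 + 2h10m = 13:35 Jul 14, 2022.
The incident channel is opened: 13:35 Jul 14, 2022 + 6h45m = 20:20 Jul 14, 2022.
The fix is deployed: 20:20 Jul 14, 2022 + 7h45m = 04:05 Jul 15, 2022.
The root cause is identified: 22:50 Jul 14, 2022.
The incident is resolved: 22:50 Jul 14, 2022 + 10h45m = 09:35 Jul 15, 2022.
The postmortem is published: 09:35 Jul 15, 2022 + 5h45m = 15:20 Jul 15, 2022.
Comparing: the fix is deployed at 04:05 Jul 15, 2022 vs the postmortem is published at 15:20 Jul 15, 2022. Earlier: the fix is deployed.

The fix is deployed — 04:05 on July 15, 2022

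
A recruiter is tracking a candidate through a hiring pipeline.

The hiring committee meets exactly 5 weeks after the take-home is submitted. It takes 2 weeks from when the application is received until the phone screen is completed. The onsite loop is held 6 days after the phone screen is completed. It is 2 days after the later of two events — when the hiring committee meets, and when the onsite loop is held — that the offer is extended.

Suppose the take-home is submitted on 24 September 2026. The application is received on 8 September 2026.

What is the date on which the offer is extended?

The take-home is submitted: Sep 24, 2026.
The hiring committee meets: Sep 24, 2026 + 5 weeks = Oct 29, 2026.
The application is received: Sep 8, 2026.
The phone screen is completed: Sep 8, 2026 + 2 weeks = Sep 22, 2026.
The onsite loop is held: Sep 22, 2026 + 6 days = Sep 28, 2026.
Both prerequisites met — the hiring committee meets (Oct 29, 2026), the onsite loop is held (Sep 28, 2026); the later is Oct 29, 2026.
The offer is extended: Oct 29, 2026 + 2 days = Oct 31, 2026.

31 October 2026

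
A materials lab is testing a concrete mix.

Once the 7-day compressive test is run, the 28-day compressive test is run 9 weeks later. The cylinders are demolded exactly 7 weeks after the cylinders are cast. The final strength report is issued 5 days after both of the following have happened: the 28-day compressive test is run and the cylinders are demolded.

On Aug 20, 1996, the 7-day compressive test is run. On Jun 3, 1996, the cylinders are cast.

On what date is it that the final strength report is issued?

Oct 27, 1996

The 7-day compressive test is run: Aug 20, 1996.
The 28-day compressive test is run: Aug 20, 1996 + 9 weeks = Oct 22, 1996.
The cylinders are cast: Jun 3, 1996.
The cylinders are demolded: Jun 3, 1996 + 7 weeks = Jul 22, 1996.
Both prerequisites met — the 28-day compressive test is run (Oct 22, 1996), the cylinders are demolded (Jul 22, 1996); the later is Oct 22, 1996.
The final strength report is issued: Oct 22, 1996 + 5 days = Oct 27, 1996.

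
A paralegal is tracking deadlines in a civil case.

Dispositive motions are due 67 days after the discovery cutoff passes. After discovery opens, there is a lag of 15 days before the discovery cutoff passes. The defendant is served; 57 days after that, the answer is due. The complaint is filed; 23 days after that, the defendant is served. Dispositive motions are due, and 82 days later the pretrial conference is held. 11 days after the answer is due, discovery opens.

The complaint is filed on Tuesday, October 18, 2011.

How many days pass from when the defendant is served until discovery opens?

Causal path: the defendant is served → the answer is due → discovery opens.
Total delay along the path: 57 + 11 = 68 days.

68 days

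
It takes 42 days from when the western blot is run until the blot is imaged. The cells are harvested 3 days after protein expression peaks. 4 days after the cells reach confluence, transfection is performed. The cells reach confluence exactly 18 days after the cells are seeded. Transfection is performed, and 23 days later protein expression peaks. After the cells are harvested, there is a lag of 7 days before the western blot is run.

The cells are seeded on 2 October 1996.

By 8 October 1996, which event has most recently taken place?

The cells are seeded: Oct 2, 1996.
The cells reach confluence: Oct 2, 1996 + 18 days = Oct 20, 1996.
Transfection is performed: Oct 20, 1996 + 4 days = Oct 24, 1996.
Protein expression peaks: Oct 24, 1996 + 23 days = Nov 16, 1996.
The cells are harvested: Nov 16, 1996 + 3 days = Nov 19, 1996.
The western blot is run: Nov 19, 1996 + 7 days = Nov 26, 1996.
The blot is imaged: Nov 26, 1996 + 42 days = Jan 7, 1997.
Oct 8, 1996 falls between when the cells are seeded (Oct 2, 1996) and when the cells reach confluence (Oct 20, 1996).

The cells are seeded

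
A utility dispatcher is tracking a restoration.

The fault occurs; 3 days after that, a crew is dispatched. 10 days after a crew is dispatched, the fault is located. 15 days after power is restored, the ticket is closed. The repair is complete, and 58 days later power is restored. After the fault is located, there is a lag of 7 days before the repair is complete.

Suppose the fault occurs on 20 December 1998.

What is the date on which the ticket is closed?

The fault occurs: Dec 20, 1998.
A crew is dispatched: Dec 20, 1998 + 3 days = Dec 23, 1998.
The fault is located: Dec 23, 1998 + 10 days = Jan 2, 1999.
The repair is complete: Jan 2, 1999 + 7 days = Jan 9, 1999.
Power is restored: Jan 9, 1999 + 58 days = Mar 8, 1999.
The ticket is closed: Mar 8, 1999 + 15 days = Mar 23, 1999.

23 March 1999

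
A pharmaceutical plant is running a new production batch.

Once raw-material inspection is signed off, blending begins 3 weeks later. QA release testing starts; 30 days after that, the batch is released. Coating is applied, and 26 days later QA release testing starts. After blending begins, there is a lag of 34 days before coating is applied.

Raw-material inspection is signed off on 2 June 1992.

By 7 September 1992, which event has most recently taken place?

Raw-material inspection is signed off: Jun 2, 1992.
Blending begins: Jun 2, 1992 + 3 weeks = Jun 23, 1992.
Coating is applied: Jun 23, 1992 + 34 days = Jul 27, 1992.
QA release testing starts: Jul 27, 1992 + 26 days = Aug 22, 1992.
The batch is released: Aug 22, 1992 + 30 days = Sep 21, 1992.
Sep 7, 1992 falls between when QA release testing starts (Aug 22, 1992) and when the batch is released (Sep 21, 1992).

QA release testing starts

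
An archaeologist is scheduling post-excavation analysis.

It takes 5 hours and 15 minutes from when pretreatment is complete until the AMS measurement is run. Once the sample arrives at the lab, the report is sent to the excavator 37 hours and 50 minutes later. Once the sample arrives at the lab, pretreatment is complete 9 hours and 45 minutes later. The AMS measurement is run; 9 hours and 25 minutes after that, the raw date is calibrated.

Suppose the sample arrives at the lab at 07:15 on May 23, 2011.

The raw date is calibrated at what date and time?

07:40 on May 24, 2011

The sample arrives at the lab: 07:15 May 23, 2011.
Pretreatment is complete: 07:15 May 23, 2011 + 9h45m = 17:00 May 23, 2011.
The AMS measurement is run: 17:00 May 23, 2011 + 5h15m = 22:15 May 23, 2011.
The raw date is calibrated: 22:15 May 23, 2011 + 9h25m = 07:40 May 24, 2011.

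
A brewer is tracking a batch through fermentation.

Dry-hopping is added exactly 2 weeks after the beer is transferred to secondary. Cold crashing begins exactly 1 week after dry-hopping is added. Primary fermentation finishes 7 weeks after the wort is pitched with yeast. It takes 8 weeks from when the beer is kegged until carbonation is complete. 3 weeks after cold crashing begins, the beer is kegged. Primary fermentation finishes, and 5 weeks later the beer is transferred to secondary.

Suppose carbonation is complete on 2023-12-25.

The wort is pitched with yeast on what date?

Carbonation is complete: Dec 25, 2023.
The beer is kegged: Dec 25, 2023 − 8 weeks = Oct 30, 2023.
Cold crashing begins: Oct 30, 2023 − 3 weeks = Oct 9, 2023.
Dry-hopping is added: Oct 9, 2023 − 1 week = Oct 2, 2023.
The beer is transferred to secondary: Oct 2, 2023 − 2 weeks = Sep 18, 2023.
Primary fermentation finishes: Sep 18, 2023 − 5 weeks = Aug 14, 2023.
The wort is pitched with yeast: Aug 14, 2023 − 7 weeks = Jun 26, 2023.

2023-06-26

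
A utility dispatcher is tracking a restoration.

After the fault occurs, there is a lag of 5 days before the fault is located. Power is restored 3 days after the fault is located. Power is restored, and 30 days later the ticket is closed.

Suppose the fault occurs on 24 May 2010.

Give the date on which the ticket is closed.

1 July 2010

The fault occurs: May 24, 2010.
The fault is located: May 24, 2010 + 5 days = May 29, 2010.
Power is restored: May 29, 2010 + 3 days = Jun 1, 2010.
The ticket is closed: Jun 1, 2010 + 30 days = Jul 1, 2010.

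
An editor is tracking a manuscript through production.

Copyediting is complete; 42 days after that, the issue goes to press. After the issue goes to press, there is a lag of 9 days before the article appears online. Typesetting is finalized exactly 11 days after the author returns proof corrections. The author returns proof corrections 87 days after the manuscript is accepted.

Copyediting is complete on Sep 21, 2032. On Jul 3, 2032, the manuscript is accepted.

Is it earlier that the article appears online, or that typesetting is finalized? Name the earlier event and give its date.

Copyediting is complete: Sep 21, 2032.
The issue goes to press: Sep 21, 2032 + 42 days = Nov 2, 2032.
The article appears online: Nov 2, 2032 + 9 days = Nov 11, 2032.
The manuscript is accepted: Jul 3, 2032.
The author returns proof corrections: Jul 3, 2032 + 87 days = Sep 28, 2032.
Typesetting is finalized: Sep 28, 2032 + 11 days = Oct 9, 2032.
Comparing: the article appears online on Nov 11, 2032 vs typesetting is finalized on Oct 9, 2032. Earlier: typesetting is finalized.

Typesetting is finalized — Oct 9, 2032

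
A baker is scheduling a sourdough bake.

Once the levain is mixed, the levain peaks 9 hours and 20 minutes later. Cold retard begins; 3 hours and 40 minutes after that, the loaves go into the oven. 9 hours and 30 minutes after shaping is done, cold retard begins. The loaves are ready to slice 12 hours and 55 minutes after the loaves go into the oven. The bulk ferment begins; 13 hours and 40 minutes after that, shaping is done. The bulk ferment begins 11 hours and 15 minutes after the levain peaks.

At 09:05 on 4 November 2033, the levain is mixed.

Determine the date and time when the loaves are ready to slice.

21:25 on 6 November 2033

The levain is mixed: 09:05 Nov 4, 2033.
The levain peaks: 09:05 Nov 4, 2033 + 9h20m = 18:25 Nov 4, 2033.
The bulk ferment begins: 18:25 Nov 4, 2033 + 11h15m = 05:40 Nov 5, 2033.
Shaping is done: 05:40 Nov 5, 2033 + 13h40m = 19:20 Nov 5, 2033.
Cold retard begins: 19:20 Nov 5, 2033 + 9h30m = 04:50 Nov 6, 2033.
The loaves go into the oven: 04:50 Nov 6, 2033 + 3h40m = 08:30 Nov 6, 2033.
The loaves are ready to slice: 08:30 Nov 6, 2033 + 12h55m = 21:25 Nov 6, 2033.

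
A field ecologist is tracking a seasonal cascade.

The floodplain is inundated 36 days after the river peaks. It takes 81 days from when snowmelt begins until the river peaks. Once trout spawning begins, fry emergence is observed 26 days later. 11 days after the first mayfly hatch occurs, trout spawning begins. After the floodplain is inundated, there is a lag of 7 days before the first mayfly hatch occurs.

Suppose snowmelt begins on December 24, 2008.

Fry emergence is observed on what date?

June 3, 2009

Snowmelt begins: Dec 24, 2008.
The river peaks: Dec 24, 2008 + 81 days = Mar 15, 2009.
The floodplain is inundated: Mar 15, 2009 + 36 days = Apr 20, 2009.
The first mayfly hatch occurs: Apr 20, 2009 + 7 days = Apr 27, 2009.
Trout spawning begins: Apr 27, 2009 + 11 days = May 8, 2009.
Fry emergence is observed: May 8, 2009 + 26 days = Jun 3, 2009.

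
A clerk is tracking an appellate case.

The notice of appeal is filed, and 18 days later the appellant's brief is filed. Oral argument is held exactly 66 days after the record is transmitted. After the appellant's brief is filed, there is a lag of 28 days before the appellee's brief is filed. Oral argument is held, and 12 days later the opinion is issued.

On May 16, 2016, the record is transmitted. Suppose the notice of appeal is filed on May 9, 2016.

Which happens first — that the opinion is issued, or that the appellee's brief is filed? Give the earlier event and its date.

The record is transmitted: May 16, 2016.
Oral argument is held: May 16, 2016 + 66 days = Jul 21, 2016.
The opinion is issued: Jul 21, 2016 + 12 days = Aug 2, 2016.
The notice of appeal is filed: May 9, 2016.
The appellant's brief is filed: May 9, 2016 + 18 days = May 27, 2016.
The appellee's brief is filed: May 27, 2016 + 28 days = Jun 24, 2016.
Comparing: the opinion is issued on Aug 2, 2016 vs the appellee's brief is filed on Jun 24, 2016. Earlier: the appellee's brief is filed.

The appellee's brief is filed — June 24, 2016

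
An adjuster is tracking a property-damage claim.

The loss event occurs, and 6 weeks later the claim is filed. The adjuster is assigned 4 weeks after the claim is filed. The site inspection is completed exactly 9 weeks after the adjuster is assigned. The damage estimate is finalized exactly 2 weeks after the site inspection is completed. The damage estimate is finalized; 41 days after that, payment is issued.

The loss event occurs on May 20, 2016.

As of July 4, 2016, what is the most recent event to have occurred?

The claim is filed

The loss event occurs: May 20, 2016.
The claim is filed: May 20, 2016 + 6 weeks = Jul 1, 2016.
The adjuster is assigned: Jul 1, 2016 + 4 weeks = Jul 29, 2016.
The site inspection is completed: Jul 29, 2016 + 9 weeks = Sep 30, 2016.
The damage estimate is finalized: Sep 30, 2016 + 2 weeks = Oct 14, 2016.
Payment is issued: Oct 14, 2016 + 41 days = Nov 24, 2016.
Jul 4, 2016 falls between when the claim is filed (Jul 1, 2016) and when the adjuster is assigned (Jul 29, 2016).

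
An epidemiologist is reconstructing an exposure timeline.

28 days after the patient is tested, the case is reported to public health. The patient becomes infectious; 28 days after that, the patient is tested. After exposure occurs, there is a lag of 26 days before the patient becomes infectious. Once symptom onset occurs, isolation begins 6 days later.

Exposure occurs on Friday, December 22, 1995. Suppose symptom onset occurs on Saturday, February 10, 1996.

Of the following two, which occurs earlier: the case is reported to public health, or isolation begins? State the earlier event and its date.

Isolation begins — Friday, February 16, 1996

Exposure occurs: Dec 22, 1995.
The patient becomes infectious: Dec 22, 1995 + 26 days = Jan 17, 1996.
The patient is tested: Jan 17, 1996 + 28 days = Feb 14, 1996.
The case is reported to public health: Feb 14, 1996 + 28 days = Mar 13, 1996.
Symptom onset occurs: Feb 10, 1996.
Isolation begins: Feb 10, 1996 + 6 days = Feb 16, 1996.
Comparing: the case is reported to public health on Mar 13, 1996 vs isolation begins on Feb 16, 1996. Earlier: isolation begins.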